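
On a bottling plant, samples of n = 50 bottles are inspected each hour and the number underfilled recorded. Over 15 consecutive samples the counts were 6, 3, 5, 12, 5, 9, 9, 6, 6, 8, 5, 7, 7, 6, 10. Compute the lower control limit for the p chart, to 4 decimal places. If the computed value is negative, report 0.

p̄ = Σdᵢ / (k·n) = 104 / (15 × 50) = 0.13867
LCL = p̄ − 3·√(p̄(1−p̄)/n) = 0.13867 − 3 × 0.04887 = -0.00796 → 0 (negative, so LCL = 0)

0.0000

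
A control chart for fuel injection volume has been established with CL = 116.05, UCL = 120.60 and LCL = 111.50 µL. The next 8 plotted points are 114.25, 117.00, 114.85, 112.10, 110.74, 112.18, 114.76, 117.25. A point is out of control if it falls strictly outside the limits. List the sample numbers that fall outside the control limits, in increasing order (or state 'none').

Compare each point to [111.50, 120.60]: sample 5 = 110.74 < LCL.

5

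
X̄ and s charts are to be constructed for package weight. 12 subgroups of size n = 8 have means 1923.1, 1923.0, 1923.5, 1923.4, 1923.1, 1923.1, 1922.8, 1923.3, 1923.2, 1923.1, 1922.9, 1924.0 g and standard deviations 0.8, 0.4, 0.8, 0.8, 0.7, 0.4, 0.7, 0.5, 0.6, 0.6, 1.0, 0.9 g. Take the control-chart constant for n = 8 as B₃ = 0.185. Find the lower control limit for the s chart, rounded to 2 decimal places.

s̄ = (0.8 + 0.4 + 0.8 + 0.8 + 0.7 + 0.4 + 0.7 + 0.5 + 0.6 + 0.6 + 1.0 + 0.9) / 12 = 0.6833
LCL_s = B₃·s̄ = 0.185 × 0.6833 = 0.1264

0.13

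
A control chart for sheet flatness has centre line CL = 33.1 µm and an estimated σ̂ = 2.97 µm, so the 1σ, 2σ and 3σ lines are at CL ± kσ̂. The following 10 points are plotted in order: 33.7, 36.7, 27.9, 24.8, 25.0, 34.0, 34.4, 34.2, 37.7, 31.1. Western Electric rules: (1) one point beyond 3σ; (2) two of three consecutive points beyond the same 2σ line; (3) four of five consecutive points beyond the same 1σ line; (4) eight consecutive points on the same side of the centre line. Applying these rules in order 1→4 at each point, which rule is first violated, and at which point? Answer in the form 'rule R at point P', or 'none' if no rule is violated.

rule 2 at point 5

Zone of each point (C = within 1σ̂, B = 1σ̂–2σ̂, A = 2σ̂–3σ̂, * = beyond 3σ̂; sign = side of CL): 1:+C, 2:+B, 3:-B, 4:-A, 5:-A, 6:+C, 7:+C, 8:+C, 9:+B, 10:-C
Rule 2 (two of three consecutive points beyond the same 2σ limit) is satisfied at point 5.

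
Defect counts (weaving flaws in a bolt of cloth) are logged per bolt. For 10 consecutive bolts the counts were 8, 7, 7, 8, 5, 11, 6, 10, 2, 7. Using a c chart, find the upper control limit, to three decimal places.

c̄ = (8 + 7 + 7 + 8 + 5 + 11 + 6 + 10 + 2 + 7) / 10 = 71 / 10 = 7.1000
UCL = c̄ + 3√c̄ = 7.1000 + 3 × √7.1000 = 7.1000 + 3 × 2.6646 = 15.0937

15.094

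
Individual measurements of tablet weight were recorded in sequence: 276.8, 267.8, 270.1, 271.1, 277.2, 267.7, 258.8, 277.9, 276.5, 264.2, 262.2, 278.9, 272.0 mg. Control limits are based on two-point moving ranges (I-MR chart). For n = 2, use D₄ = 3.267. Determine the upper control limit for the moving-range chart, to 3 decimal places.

25.918

Moving ranges: 9.0, 2.3, 1.0, 6.1, 9.5, 8.9, 19.1, 1.4, 12.3, 2.0, 16.7, 6.9; M̄R̄ = 95.2000 / 12 = 7.9333
UCL_MR = D₄·M̄R̄ = 3.267 × 7.9333 = 25.9182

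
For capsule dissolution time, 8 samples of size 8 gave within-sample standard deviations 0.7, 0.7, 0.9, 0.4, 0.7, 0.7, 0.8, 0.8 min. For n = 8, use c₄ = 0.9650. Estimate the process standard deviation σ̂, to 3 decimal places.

0.738

s̄ = (0.7 + 0.7 + 0.9 + 0.4 + 0.7 + 0.7 + 0.8 + 0.8) / 8 = 0.7125
σ̂ = s̄ / c₄ = 0.7125 / 0.9650 = 0.7383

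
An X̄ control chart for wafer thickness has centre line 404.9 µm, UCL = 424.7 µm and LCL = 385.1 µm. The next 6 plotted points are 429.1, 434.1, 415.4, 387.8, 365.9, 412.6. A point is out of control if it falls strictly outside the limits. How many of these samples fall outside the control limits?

Compare each point to [385.1, 424.7]: sample 1 = 429.1 > UCL; sample 2 = 434.1 > UCL; sample 5 = 365.9 < LCL.

3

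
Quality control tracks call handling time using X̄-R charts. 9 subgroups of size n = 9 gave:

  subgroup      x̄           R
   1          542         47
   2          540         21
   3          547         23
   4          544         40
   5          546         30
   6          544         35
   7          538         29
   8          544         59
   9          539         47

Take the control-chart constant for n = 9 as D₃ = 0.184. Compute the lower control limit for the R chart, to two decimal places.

6.77

R̄ = (47 + 21 + 23 + 40 + 30 + 35 + 29 + 59 + 47) / 9 = 331.0000 / 9 = 36.7778
LCL_R = D₃·R̄ = 0.184 × 36.7778 = 6.7671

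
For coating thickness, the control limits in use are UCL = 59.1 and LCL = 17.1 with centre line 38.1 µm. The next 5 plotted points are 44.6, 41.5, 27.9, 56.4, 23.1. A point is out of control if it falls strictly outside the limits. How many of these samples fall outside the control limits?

0

All 5 points lie within [17.1, 59.1].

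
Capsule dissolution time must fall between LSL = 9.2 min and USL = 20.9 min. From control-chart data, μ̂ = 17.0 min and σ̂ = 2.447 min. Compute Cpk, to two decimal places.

0.53

Cpu = (USL − μ̂) / (3σ̂) = (20.9 − 17.0) / (3 × 2.447) = 0.5313; Cpl = (μ̂ − LSL) / (3σ̂) = (17.0 − 9.2) / (3 × 2.447) = 1.0625; Cpk = min(Cpu, Cpl) = 0.5313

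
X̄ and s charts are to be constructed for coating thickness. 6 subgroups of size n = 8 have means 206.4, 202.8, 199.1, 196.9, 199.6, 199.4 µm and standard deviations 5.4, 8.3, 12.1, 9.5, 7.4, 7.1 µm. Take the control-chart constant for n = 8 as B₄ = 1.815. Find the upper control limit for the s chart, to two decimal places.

15.06

s̄ = (5.4 + 8.3 + 12.1 + 9.5 + 7.4 + 7.1) / 6 = 8.3000
UCL_s = B₄·s̄ = 1.815 × 8.3000 = 15.0645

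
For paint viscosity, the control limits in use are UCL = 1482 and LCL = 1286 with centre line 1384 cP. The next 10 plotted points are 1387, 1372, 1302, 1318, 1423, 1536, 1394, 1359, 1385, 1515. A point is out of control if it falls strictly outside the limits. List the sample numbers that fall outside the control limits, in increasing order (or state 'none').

6, 10

Compare each point to [1286, 1482]: sample 6 = 1536 > UCL; sample 10 = 1515 > UCL.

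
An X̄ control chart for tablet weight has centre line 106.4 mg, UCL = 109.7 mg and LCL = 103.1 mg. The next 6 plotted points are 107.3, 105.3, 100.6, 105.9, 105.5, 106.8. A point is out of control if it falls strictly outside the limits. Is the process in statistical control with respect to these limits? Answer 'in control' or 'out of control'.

Compare each point to [103.1, 109.7]: sample 3 = 100.6 < LCL.

out of control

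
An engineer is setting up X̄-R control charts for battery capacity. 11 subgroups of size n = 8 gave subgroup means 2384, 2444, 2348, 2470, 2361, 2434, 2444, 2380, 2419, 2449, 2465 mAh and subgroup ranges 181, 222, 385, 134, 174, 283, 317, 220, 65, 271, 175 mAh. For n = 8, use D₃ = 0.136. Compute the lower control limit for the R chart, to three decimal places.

R̄ = (181 + 222 + 385 + 134 + 174 + 283 + 317 + 220 + 65 + 271 + 175) / 11 = 2427.0000 / 11 = 220.6364
LCL_R = D₃·R̄ = 0.136 × 220.6364 = 30.0065

30.007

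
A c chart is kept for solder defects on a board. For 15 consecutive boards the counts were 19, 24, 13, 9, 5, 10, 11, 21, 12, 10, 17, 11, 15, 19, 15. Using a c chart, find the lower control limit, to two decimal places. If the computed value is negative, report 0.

2.82

c̄ = (19 + 24 + 13 + 9 + 5 + 10 + 11 + 21 + 12 + 10 + 17 + 11 + 15 + 19 + 15) / 15 = 211 / 15 = 14.0667
LCL = c̄ − 3√c̄ = 14.0667 − 3 × 3.7506 = 2.8150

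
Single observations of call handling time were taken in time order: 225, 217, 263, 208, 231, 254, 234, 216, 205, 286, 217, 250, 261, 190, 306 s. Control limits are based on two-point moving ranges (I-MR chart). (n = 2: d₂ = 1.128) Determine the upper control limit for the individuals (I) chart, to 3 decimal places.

348.666

X̄ = (225 + 217 + 263 + 208 + 231 + 254 + 234 + 216 + 205 + 286 + 217 + 250 + 261 + 190 + 306) / 15 = 237.5333
Moving ranges: 8, 46, 55, 23, 23, 20, 18, 11, 81, 69, 33, 11, 71, 116; M̄R̄ = 585.0000 / 14 = 41.7857
UCL = X̄ + 3·M̄R̄/d₂ = 237.5333 + 3 × 41.7857 / 1.128 = 348.6656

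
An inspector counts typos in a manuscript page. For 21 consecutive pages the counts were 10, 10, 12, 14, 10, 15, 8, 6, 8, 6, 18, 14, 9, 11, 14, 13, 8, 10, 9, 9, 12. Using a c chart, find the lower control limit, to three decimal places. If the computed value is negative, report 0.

0.920

c̄ = (10 + 10 + 12 + 14 + 10 + 15 + 8 + 6 + 8 + 6 + 18 + 14 + 9 + 11 + 14 + 13 + 8 + 10 + 9 + 9 + 12) / 21 = 226 / 21 = 10.7619
LCL = c̄ − 3√c̄ = 10.7619 − 3 × 3.2805 = 0.9203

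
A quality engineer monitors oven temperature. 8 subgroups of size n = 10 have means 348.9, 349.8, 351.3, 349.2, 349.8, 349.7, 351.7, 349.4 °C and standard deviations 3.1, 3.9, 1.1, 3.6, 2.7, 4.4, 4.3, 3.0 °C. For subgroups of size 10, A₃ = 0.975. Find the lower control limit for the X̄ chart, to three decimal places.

346.794

X̄̄ = (348.9 + 349.8 + 351.3 + 349.2 + 349.8 + 349.7 + 351.7 + 349.4) / 8 = 349.9750
s̄ = (3.1 + 3.9 + 1.1 + 3.6 + 2.7 + 4.4 + 4.3 + 3.0) / 8 = 3.2625
LCL = X̄̄ − A₃·s̄ = 349.9750 − 0.975 × 3.2625 = 346.7941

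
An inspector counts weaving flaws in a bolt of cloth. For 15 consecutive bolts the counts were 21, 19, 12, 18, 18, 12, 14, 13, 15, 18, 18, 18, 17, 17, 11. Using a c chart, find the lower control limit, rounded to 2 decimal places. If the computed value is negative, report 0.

c̄ = (21 + 19 + 12 + 18 + 18 + 12 + 14 + 13 + 15 + 18 + 18 + 18 + 17 + 17 + 11) / 15 = 241 / 15 = 16.0667
LCL = c̄ − 3√c̄ = 16.0667 − 3 × 4.0083 = 4.0417

4.04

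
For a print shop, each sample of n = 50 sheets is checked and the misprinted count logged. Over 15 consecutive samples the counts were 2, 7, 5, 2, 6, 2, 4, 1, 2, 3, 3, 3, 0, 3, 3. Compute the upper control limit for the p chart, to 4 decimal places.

0.1631

p̄ = Σdᵢ / (k·n) = 46 / (15 × 50) = 0.06133
UCL = p̄ + 3·√(p̄(1−p̄)/n) = 0.06133 + 3 × √(0.06133×0.93867/50) = 0.06133 + 3 × 0.03393 = 0.16313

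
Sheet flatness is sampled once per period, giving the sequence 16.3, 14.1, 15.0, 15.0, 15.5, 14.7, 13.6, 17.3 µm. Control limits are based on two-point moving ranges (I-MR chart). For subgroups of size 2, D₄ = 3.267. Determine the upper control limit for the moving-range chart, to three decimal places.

4.294

Moving ranges: 2.2, 0.9, 0.0, 0.5, 0.8, 1.1, 3.7; M̄R̄ = 9.2000 / 7 = 1.3143
UCL_MR = D₄·M̄R̄ = 3.267 × 1.3143 = 4.2938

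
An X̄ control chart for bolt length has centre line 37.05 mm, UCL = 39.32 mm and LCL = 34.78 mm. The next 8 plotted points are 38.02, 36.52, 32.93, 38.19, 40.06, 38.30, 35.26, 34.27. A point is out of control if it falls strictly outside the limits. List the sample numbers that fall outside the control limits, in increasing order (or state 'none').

3, 5, 8

Compare each point to [34.78, 39.32]: sample 3 = 32.93 < LCL; sample 5 = 40.06 > UCL; sample 8 = 34.27 < LCL.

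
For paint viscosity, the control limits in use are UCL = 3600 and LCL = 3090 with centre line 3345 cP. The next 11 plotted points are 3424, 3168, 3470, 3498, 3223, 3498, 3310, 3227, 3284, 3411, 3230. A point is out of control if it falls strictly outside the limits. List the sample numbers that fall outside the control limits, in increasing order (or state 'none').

none

All 11 points lie within [3090, 3600].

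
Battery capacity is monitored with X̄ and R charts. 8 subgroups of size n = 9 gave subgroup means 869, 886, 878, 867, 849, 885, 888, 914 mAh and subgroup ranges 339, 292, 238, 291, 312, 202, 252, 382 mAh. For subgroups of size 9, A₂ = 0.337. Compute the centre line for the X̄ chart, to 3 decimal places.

X̄̄ = (869 + 886 + 878 + 867 + 849 + 885 + 888 + 914) / 8 = 7036.0000 / 8 = 879.5000
CL = X̄̄ = 879.5000

879.500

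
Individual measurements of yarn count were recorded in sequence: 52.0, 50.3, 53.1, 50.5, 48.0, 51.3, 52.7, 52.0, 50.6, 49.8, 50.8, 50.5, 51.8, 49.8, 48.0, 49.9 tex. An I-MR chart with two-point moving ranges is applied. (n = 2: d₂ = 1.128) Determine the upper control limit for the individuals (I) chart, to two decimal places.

X̄ = (52.0 + 50.3 + 53.1 + 50.5 + 48.0 + 51.3 + 52.7 + 52.0 + 50.6 + 49.8 + 50.8 + 50.5 + 51.8 + 49.8 + 48.0 + 49.9) / 16 = 50.6938
Moving ranges: 1.7, 2.8, 2.6, 2.5, 3.3, 1.4, 0.7, 1.4, 0.8, 1.0, 0.3, 1.3, 2.0, 1.8, 1.9; M̄R̄ = 25.5000 / 15 = 1.7000
UCL = X̄ + 3·M̄R̄/d₂ = 50.6938 + 3 × 1.7000 / 1.128 = 55.2150

55.22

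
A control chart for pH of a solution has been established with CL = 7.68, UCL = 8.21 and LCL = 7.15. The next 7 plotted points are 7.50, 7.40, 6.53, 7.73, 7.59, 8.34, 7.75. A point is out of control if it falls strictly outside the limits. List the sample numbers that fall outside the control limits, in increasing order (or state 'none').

3, 6

Compare each point to [7.15, 8.21]: sample 3 = 6.53 < LCL; sample 6 = 8.34 > UCL.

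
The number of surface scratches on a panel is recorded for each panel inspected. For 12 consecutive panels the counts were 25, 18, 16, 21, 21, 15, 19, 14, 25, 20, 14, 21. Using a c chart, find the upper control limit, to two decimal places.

c̄ = (25 + 18 + 16 + 21 + 21 + 15 + 19 + 14 + 25 + 20 + 14 + 21) / 12 = 229 / 12 = 19.0833
UCL = c̄ + 3√c̄ = 19.0833 + 3 × √19.0833 = 19.0833 + 3 × 4.3684 = 32.1887

32.19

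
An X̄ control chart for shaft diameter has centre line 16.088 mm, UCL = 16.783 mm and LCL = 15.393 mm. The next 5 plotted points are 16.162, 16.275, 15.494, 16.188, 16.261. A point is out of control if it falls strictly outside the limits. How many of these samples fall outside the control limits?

All 5 points lie within [15.393, 16.783].

0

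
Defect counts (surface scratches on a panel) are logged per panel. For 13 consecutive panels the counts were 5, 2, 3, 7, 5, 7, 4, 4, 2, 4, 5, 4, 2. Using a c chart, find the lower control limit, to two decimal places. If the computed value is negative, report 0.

c̄ = (5 + 2 + 3 + 7 + 5 + 7 + 4 + 4 + 2 + 4 + 5 + 4 + 2) / 13 = 54 / 13 = 4.1538
LCL = c̄ − 3√c̄ = 4.1538 − 3 × 2.0381 = -1.9604 → 0 (cannot be negative)

0.00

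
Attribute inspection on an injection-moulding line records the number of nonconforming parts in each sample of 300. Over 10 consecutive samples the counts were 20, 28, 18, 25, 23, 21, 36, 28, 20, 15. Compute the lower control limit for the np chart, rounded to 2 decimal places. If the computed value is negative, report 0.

p̄ = Σdᵢ / (k·n) = 234 / (10 × 300) = 0.07800
LCL = np̄ − 3·√(np̄(1−p̄)) = 23.4000 − 3 × 4.6449 = 9.4654

9.47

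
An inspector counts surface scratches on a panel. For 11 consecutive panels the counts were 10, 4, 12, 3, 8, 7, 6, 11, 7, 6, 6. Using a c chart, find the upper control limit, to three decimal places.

15.363

c̄ = (10 + 4 + 12 + 3 + 8 + 7 + 6 + 11 + 7 + 6 + 6) / 11 = 80 / 11 = 7.2727
UCL = c̄ + 3√c̄ = 7.2727 + 3 × √7.2727 = 7.2727 + 3 × 2.6968 = 15.3631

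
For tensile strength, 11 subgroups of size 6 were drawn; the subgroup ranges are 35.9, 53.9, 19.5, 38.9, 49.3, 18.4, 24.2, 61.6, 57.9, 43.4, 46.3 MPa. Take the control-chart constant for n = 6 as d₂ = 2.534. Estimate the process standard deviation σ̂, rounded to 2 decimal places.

16.12

R̄ = (35.9 + 53.9 + 19.5 + 38.9 + 49.3 + 18.4 + 24.2 + 61.6 + 57.9 + 43.4 + 46.3) / 11 = 40.8455
σ̂ = R̄ / d₂ = 40.8455 / 2.534 = 16.1190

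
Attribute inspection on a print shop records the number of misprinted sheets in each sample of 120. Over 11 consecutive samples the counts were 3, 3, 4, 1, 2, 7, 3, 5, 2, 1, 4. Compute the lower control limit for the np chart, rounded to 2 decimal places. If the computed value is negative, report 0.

p̄ = Σdᵢ / (k·n) = 35 / (11 × 120) = 0.02652
LCL = np̄ − 3·√(np̄(1−p̄)) = 3.1818 − 3 × 1.7600 = -2.0981 → 0 (negative, so LCL = 0)

0.00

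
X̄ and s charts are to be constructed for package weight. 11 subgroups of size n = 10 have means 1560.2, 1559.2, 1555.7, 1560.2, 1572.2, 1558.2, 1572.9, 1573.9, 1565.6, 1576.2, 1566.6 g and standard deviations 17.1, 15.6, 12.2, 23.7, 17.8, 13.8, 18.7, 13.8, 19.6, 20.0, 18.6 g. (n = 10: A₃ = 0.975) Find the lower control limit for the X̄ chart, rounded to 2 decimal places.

X̄̄ = (1560.2 + 1559.2 + 1555.7 + 1560.2 + 1572.2 + 1558.2 + 1572.9 + 1573.9 + 1565.6 + 1576.2 + 1566.6) / 11 = 1565.5364
s̄ = (17.1 + 15.6 + 12.2 + 23.7 + 17.8 + 13.8 + 18.7 + 13.8 + 19.6 + 20.0 + 18.6) / 11 = 17.3545
LCL = X̄̄ − A₃·s̄ = 1565.5364 − 0.975 × 17.3545 = 1548.6157

1548.62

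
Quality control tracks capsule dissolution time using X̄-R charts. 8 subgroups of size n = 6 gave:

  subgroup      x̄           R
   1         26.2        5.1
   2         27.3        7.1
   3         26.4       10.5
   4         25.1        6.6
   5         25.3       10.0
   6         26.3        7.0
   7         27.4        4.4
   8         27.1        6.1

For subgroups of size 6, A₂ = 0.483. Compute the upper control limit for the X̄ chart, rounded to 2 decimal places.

X̄̄ = (26.2 + 27.3 + 26.4 + 25.1 + 25.3 + 26.3 + 27.4 + 27.1) / 8 = 211.1000 / 8 = 26.3875
R̄ = (5.1 + 7.1 + 10.5 + 6.6 + 10.0 + 7.0 + 4.4 + 6.1) / 8 = 56.8000 / 8 = 7.1000
UCL = X̄̄ + A₂·R̄ = 26.3875 + 0.483 × 7.1000 = 29.8168

29.82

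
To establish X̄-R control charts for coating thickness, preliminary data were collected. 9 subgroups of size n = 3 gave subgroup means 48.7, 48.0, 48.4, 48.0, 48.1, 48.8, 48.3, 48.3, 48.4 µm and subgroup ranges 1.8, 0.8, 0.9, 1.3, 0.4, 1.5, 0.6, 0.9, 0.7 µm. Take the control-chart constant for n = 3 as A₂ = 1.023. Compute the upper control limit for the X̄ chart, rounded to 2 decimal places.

49.34

X̄̄ = (48.7 + 48.0 + 48.4 + 48.0 + 48.1 + 48.8 + 48.3 + 48.3 + 48.4) / 9 = 435.0000 / 9 = 48.3333
R̄ = (1.8 + 0.8 + 0.9 + 1.3 + 0.4 + 1.5 + 0.6 + 0.9 + 0.7) / 9 = 8.9000 / 9 = 0.9889
UCL = X̄̄ + A₂·R̄ = 48.3333 + 1.023 × 0.9889 = 49.3450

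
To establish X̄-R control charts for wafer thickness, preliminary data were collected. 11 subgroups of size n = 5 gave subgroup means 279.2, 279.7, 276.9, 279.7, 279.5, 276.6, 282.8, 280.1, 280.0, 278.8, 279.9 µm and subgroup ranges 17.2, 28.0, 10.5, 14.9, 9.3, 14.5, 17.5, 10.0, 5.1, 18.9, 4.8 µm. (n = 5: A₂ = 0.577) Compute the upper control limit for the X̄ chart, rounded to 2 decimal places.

287.29

X̄̄ = (279.2 + 279.7 + 276.9 + 279.7 + 279.5 + 276.6 + 282.8 + 280.1 + 280.0 + 278.8 + 279.9) / 11 = 3073.2000 / 11 = 279.3818
R̄ = (17.2 + 28.0 + 10.5 + 14.9 + 9.3 + 14.5 + 17.5 + 10.0 + 5.1 + 18.9 + 4.8) / 11 = 150.7000 / 11 = 13.7000
UCL = X̄̄ + A₂·R̄ = 279.3818 + 0.577 × 13.7000 = 287.2867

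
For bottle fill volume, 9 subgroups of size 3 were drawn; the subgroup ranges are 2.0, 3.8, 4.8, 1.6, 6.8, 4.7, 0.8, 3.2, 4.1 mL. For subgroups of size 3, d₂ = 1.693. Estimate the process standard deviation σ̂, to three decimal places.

2.087

R̄ = (2.0 + 3.8 + 4.8 + 1.6 + 6.8 + 4.7 + 0.8 + 3.2 + 4.1) / 9 = 3.5333
σ̂ = R̄ / d₂ = 3.5333 / 1.693 = 2.0870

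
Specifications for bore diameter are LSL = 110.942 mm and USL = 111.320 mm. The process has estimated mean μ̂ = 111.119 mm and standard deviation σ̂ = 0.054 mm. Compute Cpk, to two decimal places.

1.09

Cpu = (USL − μ̂) / (3σ̂) = (111.320 − 111.119) / (3 × 0.054) = 1.2407; Cpl = (μ̂ − LSL) / (3σ̂) = (111.119 − 110.942) / (3 × 0.054) = 1.0926; Cpk = min(Cpu, Cpl) = 1.0926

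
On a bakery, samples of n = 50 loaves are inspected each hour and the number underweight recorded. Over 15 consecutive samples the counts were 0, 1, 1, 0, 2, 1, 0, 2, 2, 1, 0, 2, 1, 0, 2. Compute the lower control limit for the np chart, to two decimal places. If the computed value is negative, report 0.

0.00

p̄ = Σdᵢ / (k·n) = 15 / (15 × 50) = 0.02000
LCL = np̄ − 3·√(np̄(1−p̄)) = 1.0000 − 3 × 0.9899 = -1.9698 → 0 (negative, so LCL = 0)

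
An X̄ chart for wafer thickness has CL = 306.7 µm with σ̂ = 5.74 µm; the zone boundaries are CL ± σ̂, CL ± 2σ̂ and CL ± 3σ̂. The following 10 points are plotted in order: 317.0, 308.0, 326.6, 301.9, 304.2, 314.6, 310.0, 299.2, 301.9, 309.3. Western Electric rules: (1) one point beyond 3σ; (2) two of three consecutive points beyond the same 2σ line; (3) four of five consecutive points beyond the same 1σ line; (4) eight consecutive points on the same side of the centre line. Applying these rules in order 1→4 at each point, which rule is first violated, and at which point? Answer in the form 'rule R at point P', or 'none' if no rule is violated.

rule 1 at point 3

Zone of each point (C = within 1σ̂, B = 1σ̂–2σ̂, A = 2σ̂–3σ̂, * = beyond 3σ̂; sign = side of CL): 1:+B, 2:+C, 3:+*, 4:-C, 5:-C, 6:+B, 7:+C, 8:-B, 9:-C, 10:+C
Rule 1 (one point beyond the 3σ limits) is satisfied at point 3.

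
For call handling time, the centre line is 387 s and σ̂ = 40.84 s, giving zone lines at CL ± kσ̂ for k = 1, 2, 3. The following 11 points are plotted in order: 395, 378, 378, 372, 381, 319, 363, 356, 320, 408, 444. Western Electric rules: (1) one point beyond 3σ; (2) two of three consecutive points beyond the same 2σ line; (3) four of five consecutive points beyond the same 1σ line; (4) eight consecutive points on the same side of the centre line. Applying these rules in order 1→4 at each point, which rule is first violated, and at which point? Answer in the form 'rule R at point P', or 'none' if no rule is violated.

rule 4 at point 9

Zone of each point (C = within 1σ̂, B = 1σ̂–2σ̂, A = 2σ̂–3σ̂, * = beyond 3σ̂; sign = side of CL): 1:+C, 2:-C, 3:-C, 4:-C, 5:-C, 6:-B, 7:-C, 8:-C, 9:-B, 10:+C, 11:+B
Rule 4 (eight consecutive points on the same side of the centre line) is satisfied at point 9.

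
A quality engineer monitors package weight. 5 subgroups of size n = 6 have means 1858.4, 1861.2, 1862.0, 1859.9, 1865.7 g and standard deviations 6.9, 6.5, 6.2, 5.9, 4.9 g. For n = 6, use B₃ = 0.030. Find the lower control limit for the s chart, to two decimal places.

0.18

s̄ = (6.9 + 6.5 + 6.2 + 5.9 + 4.9) / 5 = 6.0800
LCL_s = B₃·s̄ = 0.030 × 6.0800 = 0.1824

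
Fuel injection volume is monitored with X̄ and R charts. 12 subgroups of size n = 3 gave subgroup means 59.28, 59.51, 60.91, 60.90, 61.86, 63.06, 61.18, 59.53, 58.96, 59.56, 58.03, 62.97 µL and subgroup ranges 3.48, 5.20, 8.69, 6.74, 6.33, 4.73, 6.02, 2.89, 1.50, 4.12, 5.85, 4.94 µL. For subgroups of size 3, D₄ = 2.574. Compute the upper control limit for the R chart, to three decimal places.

12.975

R̄ = (3.48 + 5.20 + 8.69 + 6.74 + 6.33 + 4.73 + 6.02 + 2.89 + 1.50 + 4.12 + 5.85 + 4.94) / 12 = 60.4900 / 12 = 5.0408
UCL_R = D₄·R̄ = 2.574 × 5.0408 = 12.9751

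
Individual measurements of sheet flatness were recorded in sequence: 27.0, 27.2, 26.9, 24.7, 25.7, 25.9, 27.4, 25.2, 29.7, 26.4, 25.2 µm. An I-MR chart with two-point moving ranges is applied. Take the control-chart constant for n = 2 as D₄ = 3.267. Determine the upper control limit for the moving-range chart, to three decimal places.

Moving ranges: 0.2, 0.3, 2.2, 1.0, 0.2, 1.5, 2.2, 4.5, 3.3, 1.2; M̄R̄ = 16.6000 / 10 = 1.6600
UCL_MR = D₄·M̄R̄ = 3.267 × 1.6600 = 5.4232

5.423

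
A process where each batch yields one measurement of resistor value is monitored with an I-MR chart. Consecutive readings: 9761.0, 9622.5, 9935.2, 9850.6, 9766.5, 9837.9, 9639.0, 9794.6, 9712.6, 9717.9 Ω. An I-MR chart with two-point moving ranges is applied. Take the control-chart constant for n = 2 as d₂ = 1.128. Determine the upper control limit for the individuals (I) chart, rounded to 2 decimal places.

X̄ = (9761.0 + 9622.5 + 9935.2 + 9850.6 + 9766.5 + 9837.9 + 9639.0 + 9794.6 + 9712.6 + 9717.9) / 10 = 9763.7800
Moving ranges: 138.5, 312.7, 84.6, 84.1, 71.4, 198.9, 155.6, 82.0, 5.3; M̄R̄ = 1133.1000 / 9 = 125.9000
UCL = X̄ + 3·M̄R̄/d₂ = 9763.7800 + 3 × 125.9000 / 1.128 = 10098.6204

10098.62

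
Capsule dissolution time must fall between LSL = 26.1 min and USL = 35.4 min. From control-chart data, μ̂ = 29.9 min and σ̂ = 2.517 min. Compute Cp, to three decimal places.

0.616

Cp = (USL − LSL) / (6σ̂) = (35.4 − 26.1) / (6 × 2.517) = 9.3000 / 15.1020 = 0.6158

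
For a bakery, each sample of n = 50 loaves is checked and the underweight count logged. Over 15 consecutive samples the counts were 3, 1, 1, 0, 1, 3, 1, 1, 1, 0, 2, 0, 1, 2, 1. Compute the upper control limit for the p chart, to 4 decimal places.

0.0889

p̄ = Σdᵢ / (k·n) = 18 / (15 × 50) = 0.02400
UCL = p̄ + 3·√(p̄(1−p̄)/n) = 0.02400 + 3 × √(0.02400×0.97600/50) = 0.02400 + 3 × 0.02164 = 0.08893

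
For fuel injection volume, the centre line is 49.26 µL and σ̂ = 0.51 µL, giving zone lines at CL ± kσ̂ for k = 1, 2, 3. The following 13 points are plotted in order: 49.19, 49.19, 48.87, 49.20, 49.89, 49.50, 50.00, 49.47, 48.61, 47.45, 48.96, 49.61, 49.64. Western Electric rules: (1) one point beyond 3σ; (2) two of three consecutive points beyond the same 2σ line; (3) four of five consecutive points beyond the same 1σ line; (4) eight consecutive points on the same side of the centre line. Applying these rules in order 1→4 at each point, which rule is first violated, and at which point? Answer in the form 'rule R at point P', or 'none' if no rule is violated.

Zone of each point (C = within 1σ̂, B = 1σ̂–2σ̂, A = 2σ̂–3σ̂, * = beyond 3σ̂; sign = side of CL): 1:-C, 2:-C, 3:-C, 4:-C, 5:+B, 6:+C, 7:+B, 8:+C, 9:-B, 10:-*, 11:-C, 12:+C, 13:+C
Rule 1 (one point beyond the 3σ limits) is satisfied at point 10.

rule 1 at point 10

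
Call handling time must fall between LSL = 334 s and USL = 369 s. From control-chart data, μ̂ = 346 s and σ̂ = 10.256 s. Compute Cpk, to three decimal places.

0.390

Cpu = (USL − μ̂) / (3σ̂) = (369 − 346) / (3 × 10.256) = 0.7475; Cpl = (μ̂ − LSL) / (3σ̂) = (346 − 334) / (3 × 10.256) = 0.3900; Cpk = min(Cpu, Cpl) = 0.3900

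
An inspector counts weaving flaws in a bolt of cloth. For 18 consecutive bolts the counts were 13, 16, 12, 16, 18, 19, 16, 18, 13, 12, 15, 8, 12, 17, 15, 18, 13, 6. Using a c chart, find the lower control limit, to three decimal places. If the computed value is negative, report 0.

c̄ = (13 + 16 + 12 + 16 + 18 + 19 + 16 + 18 + 13 + 12 + 15 + 8 + 12 + 17 + 15 + 18 + 13 + 6) / 18 = 257 / 18 = 14.2778
LCL = c̄ − 3√c̄ = 14.2778 − 3 × 3.7786 = 2.9420

2.942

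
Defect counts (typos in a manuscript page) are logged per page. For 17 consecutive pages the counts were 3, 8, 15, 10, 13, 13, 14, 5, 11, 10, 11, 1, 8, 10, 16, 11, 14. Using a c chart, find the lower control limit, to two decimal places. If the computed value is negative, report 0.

0.61

c̄ = (3 + 8 + 15 + 10 + 13 + 13 + 14 + 5 + 11 + 10 + 11 + 1 + 8 + 10 + 16 + 11 + 14) / 17 = 173 / 17 = 10.1765
LCL = c̄ − 3√c̄ = 10.1765 − 3 × 3.1901 = 0.6063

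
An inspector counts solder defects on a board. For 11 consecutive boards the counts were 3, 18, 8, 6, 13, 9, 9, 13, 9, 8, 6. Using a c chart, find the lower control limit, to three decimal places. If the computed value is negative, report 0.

0.137

c̄ = (3 + 18 + 8 + 6 + 13 + 9 + 9 + 13 + 9 + 8 + 6) / 11 = 102 / 11 = 9.2727
LCL = c̄ − 3√c̄ = 9.2727 − 3 × 3.0451 = 0.1374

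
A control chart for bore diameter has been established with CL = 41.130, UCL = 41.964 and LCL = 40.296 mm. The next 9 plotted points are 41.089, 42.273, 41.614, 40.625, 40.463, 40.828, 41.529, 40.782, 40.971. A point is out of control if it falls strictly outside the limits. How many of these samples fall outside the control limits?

Compare each point to [40.296, 41.964]: sample 2 = 42.273 > UCL.

1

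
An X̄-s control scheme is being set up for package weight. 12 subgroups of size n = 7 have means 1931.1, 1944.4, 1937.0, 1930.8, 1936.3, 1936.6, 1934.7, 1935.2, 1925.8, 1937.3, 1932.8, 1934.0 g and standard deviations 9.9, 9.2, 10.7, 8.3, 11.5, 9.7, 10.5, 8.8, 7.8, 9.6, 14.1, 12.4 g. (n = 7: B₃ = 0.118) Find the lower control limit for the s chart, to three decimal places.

s̄ = (9.9 + 9.2 + 10.7 + 8.3 + 11.5 + 9.7 + 10.5 + 8.8 + 7.8 + 9.6 + 14.1 + 12.4) / 12 = 10.2083
LCL_s = B₃·s̄ = 0.118 × 10.2083 = 1.2046

1.205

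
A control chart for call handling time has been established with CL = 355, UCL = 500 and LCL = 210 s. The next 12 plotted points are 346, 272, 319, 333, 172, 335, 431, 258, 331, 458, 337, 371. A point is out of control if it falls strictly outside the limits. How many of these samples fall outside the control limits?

1

Compare each point to [210, 500]: sample 5 = 172 < LCL.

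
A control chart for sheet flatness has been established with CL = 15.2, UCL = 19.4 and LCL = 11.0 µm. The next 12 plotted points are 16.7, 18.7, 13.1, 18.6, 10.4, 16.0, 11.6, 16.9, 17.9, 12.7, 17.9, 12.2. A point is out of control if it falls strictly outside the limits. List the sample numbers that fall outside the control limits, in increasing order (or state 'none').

5

Compare each point to [11.0, 19.4]: sample 5 = 10.4 < LCL.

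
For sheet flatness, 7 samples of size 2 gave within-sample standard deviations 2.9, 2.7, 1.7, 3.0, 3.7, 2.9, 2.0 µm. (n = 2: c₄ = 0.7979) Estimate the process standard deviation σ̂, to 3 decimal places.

3.384

s̄ = (2.9 + 2.7 + 1.7 + 3.0 + 3.7 + 2.9 + 2.0) / 7 = 2.7000
σ̂ = s̄ / c₄ = 2.7000 / 0.7979 = 3.3839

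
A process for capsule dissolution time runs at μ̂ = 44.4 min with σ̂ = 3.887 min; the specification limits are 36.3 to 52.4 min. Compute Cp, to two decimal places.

Cp = (USL − LSL) / (6σ̂) = (52.4 − 36.3) / (6 × 3.887) = 16.1000 / 23.3220 = 0.6903

0.69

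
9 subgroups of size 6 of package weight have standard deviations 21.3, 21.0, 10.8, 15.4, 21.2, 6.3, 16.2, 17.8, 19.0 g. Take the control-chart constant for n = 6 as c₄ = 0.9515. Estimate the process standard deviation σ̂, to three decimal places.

s̄ = (21.3 + 21.0 + 10.8 + 15.4 + 21.2 + 6.3 + 16.2 + 17.8 + 19.0) / 9 = 16.5556
σ̂ = s̄ / c₄ = 16.5556 / 0.9515 = 17.3994

17.399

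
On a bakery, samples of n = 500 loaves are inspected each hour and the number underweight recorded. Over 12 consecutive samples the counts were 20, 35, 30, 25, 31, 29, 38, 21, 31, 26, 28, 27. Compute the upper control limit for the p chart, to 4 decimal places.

p̄ = Σdᵢ / (k·n) = 341 / (12 × 500) = 0.05683
UCL = p̄ + 3·√(p̄(1−p̄)/n) = 0.05683 + 3 × √(0.05683×0.94317/500) = 0.05683 + 3 × 0.01035 = 0.08790

0.0879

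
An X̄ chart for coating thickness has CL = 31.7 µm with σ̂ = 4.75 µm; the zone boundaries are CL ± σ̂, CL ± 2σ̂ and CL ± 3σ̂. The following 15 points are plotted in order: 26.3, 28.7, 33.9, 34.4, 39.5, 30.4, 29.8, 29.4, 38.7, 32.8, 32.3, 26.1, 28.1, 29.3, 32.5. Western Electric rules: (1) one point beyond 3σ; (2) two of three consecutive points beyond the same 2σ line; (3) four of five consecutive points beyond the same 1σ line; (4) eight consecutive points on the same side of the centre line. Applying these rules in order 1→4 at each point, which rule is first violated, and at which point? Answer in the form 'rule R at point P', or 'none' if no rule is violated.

none

Zone of each point (C = within 1σ̂, B = 1σ̂–2σ̂, A = 2σ̂–3σ̂, * = beyond 3σ̂; sign = side of CL): 1:-B, 2:-C, 3:+C, 4:+C, 5:+B, 6:-C, 7:-C, 8:-C, 9:+B, 10:+C, 11:+C, 12:-B, 13:-C, 14:-C, 15:+C
No rule fires across all 15 points.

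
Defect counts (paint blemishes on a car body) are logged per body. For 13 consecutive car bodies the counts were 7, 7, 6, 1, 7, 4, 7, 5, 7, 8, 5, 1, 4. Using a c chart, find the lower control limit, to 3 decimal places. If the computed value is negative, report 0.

c̄ = (7 + 7 + 6 + 1 + 7 + 4 + 7 + 5 + 7 + 8 + 5 + 1 + 4) / 13 = 69 / 13 = 5.3077
LCL = c̄ − 3√c̄ = 5.3077 − 3 × 2.3038 = -1.6038 → 0 (cannot be negative)

0.000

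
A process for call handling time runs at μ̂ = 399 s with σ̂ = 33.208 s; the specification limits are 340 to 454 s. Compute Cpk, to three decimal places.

Cpu = (USL − μ̂) / (3σ̂) = (454 − 399) / (3 × 33.208) = 0.5521; Cpl = (μ̂ − LSL) / (3σ̂) = (399 − 340) / (3 × 33.208) = 0.5922; Cpk = min(Cpu, Cpl) = 0.5521

0.552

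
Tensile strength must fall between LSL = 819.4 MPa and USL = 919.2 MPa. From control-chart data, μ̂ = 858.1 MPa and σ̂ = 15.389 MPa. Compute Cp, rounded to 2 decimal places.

Cp = (USL − LSL) / (6σ̂) = (919.2 − 819.4) / (6 × 15.389) = 99.8000 / 92.3340 = 1.0809

1.08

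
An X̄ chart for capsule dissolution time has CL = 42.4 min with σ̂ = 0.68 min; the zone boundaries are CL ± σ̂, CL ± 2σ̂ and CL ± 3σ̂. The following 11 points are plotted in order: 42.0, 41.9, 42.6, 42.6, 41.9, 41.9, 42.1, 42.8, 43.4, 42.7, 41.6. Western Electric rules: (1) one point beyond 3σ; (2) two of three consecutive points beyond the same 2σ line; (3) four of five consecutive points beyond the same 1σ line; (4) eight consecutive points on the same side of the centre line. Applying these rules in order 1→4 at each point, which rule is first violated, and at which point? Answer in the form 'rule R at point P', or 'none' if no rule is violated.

none

Zone of each point (C = within 1σ̂, B = 1σ̂–2σ̂, A = 2σ̂–3σ̂, * = beyond 3σ̂; sign = side of CL): 1:-C, 2:-C, 3:+C, 4:+C, 5:-C, 6:-C, 7:-C, 8:+C, 9:+B, 10:+C, 11:-B
No rule fires across all 11 points.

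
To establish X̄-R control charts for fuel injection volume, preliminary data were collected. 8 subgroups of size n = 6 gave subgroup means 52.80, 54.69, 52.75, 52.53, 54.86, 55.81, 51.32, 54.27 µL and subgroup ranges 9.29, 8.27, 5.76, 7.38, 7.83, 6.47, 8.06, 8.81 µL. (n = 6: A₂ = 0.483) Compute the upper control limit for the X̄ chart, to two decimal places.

57.36

X̄̄ = (52.80 + 54.69 + 52.75 + 52.53 + 54.86 + 55.81 + 51.32 + 54.27) / 8 = 429.0300 / 8 = 53.6287
R̄ = (9.29 + 8.27 + 5.76 + 7.38 + 7.83 + 6.47 + 8.06 + 8.81) / 8 = 61.8700 / 8 = 7.7337
UCL = X̄̄ + A₂·R̄ = 53.6287 + 0.483 × 7.7337 = 57.3642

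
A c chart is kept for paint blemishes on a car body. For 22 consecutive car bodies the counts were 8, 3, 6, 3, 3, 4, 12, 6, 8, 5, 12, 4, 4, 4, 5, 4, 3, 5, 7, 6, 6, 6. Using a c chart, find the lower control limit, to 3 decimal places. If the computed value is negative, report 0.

0.000

c̄ = (8 + 3 + 6 + 3 + 3 + 4 + 12 + 6 + 8 + 5 + 12 + 4 + 4 + 4 + 5 + 4 + 3 + 5 + 7 + 6 + 6 + 6) / 22 = 124 / 22 = 5.6364
LCL = c̄ − 3√c̄ = 5.6364 − 3 × 2.3741 = -1.4859 → 0 (cannot be negative)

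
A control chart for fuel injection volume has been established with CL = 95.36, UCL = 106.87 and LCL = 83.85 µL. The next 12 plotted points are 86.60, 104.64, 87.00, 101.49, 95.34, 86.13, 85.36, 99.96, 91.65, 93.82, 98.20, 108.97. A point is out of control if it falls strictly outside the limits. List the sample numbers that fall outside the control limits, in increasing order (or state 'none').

Compare each point to [83.85, 106.87]: sample 12 = 108.97 > UCL.

12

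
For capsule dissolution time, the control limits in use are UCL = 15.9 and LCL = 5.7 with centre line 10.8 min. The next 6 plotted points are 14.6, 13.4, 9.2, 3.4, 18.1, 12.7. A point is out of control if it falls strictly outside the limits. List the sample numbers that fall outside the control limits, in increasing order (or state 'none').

Compare each point to [5.7, 15.9]: sample 4 = 3.4 < LCL; sample 5 = 18.1 > UCL.

4, 5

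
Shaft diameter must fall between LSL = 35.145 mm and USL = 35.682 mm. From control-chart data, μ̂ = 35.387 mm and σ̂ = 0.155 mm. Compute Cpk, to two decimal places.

0.52

Cpu = (USL − μ̂) / (3σ̂) = (35.682 − 35.387) / (3 × 0.155) = 0.6344; Cpl = (μ̂ − LSL) / (3σ̂) = (35.387 − 35.145) / (3 × 0.155) = 0.5204; Cpk = min(Cpu, Cpl) = 0.5204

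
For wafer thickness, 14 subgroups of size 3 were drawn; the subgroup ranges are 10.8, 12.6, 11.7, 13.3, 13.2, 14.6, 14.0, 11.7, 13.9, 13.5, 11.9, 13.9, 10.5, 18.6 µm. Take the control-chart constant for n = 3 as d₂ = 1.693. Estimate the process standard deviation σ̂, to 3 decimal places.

R̄ = (10.8 + 12.6 + 11.7 + 13.3 + 13.2 + 14.6 + 14.0 + 11.7 + 13.9 + 13.5 + 11.9 + 13.9 + 10.5 + 18.6) / 14 = 13.1571
σ̂ = R̄ / d₂ = 13.1571 / 1.693 = 7.7715

7.771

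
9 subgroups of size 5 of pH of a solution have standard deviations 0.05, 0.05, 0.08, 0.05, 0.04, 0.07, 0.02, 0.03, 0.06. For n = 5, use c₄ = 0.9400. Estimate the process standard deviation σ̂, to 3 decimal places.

0.053

s̄ = (0.05 + 0.05 + 0.08 + 0.05 + 0.04 + 0.07 + 0.02 + 0.03 + 0.06) / 9 = 0.0500
σ̂ = s̄ / c₄ = 0.0500 / 0.9400 = 0.0532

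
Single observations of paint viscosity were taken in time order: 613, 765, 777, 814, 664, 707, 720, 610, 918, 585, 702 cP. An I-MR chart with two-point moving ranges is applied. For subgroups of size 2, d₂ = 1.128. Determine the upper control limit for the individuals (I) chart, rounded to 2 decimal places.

X̄ = (613 + 765 + 777 + 814 + 664 + 707 + 720 + 610 + 918 + 585 + 702) / 11 = 715.9091
Moving ranges: 152, 12, 37, 150, 43, 13, 110, 308, 333, 117; M̄R̄ = 1275.0000 / 10 = 127.5000
UCL = X̄ + 3·M̄R̄/d₂ = 715.9091 + 3 × 127.5000 / 1.128 = 1055.0048

1055.00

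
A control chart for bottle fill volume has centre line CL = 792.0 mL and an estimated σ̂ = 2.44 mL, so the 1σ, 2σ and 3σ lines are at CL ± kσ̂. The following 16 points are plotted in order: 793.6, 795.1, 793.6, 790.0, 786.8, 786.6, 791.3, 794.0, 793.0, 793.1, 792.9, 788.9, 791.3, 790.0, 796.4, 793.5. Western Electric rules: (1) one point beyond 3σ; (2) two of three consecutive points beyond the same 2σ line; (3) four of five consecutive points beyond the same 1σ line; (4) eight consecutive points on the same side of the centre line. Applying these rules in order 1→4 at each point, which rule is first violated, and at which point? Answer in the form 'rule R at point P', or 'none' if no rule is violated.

rule 2 at point 6

Zone of each point (C = within 1σ̂, B = 1σ̂–2σ̂, A = 2σ̂–3σ̂, * = beyond 3σ̂; sign = side of CL): 1:+C, 2:+B, 3:+C, 4:-C, 5:-A, 6:-A, 7:-C, 8:+C, 9:+C, 10:+C, 11:+C, 12:-B, 13:-C, 14:-C, 15:+B, 16:+C
Rule 2 (two of three consecutive points beyond the same 2σ limit) is satisfied at point 6.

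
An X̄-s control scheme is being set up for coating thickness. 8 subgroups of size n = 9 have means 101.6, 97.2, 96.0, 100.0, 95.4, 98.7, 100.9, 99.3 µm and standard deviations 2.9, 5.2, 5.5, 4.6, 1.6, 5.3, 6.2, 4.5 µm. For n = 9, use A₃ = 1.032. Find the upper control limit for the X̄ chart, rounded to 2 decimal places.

X̄̄ = (101.6 + 97.2 + 96.0 + 100.0 + 95.4 + 98.7 + 100.9 + 99.3) / 8 = 98.6375
s̄ = (2.9 + 5.2 + 5.5 + 4.6 + 1.6 + 5.3 + 6.2 + 4.5) / 8 = 4.4750
UCL = X̄̄ + A₃·s̄ = 98.6375 + 1.032 × 4.4750 = 103.2557

103.26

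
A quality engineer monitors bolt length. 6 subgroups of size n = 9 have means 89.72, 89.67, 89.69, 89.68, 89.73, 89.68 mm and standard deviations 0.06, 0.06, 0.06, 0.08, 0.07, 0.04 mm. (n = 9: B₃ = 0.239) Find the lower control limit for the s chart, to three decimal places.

0.015

s̄ = (0.06 + 0.06 + 0.06 + 0.08 + 0.07 + 0.04) / 6 = 0.0617
LCL_s = B₃·s̄ = 0.239 × 0.0617 = 0.0147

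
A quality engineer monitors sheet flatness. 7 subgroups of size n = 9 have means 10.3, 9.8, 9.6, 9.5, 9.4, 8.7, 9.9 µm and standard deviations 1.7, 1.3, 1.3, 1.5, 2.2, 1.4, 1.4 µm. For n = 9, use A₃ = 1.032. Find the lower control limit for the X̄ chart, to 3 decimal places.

X̄̄ = (10.3 + 9.8 + 9.6 + 9.5 + 9.4 + 8.7 + 9.9) / 7 = 9.6000
s̄ = (1.7 + 1.3 + 1.3 + 1.5 + 2.2 + 1.4 + 1.4) / 7 = 1.5429
LCL = X̄̄ − A₃·s̄ = 9.6000 − 1.032 × 1.5429 = 8.0078

8.008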